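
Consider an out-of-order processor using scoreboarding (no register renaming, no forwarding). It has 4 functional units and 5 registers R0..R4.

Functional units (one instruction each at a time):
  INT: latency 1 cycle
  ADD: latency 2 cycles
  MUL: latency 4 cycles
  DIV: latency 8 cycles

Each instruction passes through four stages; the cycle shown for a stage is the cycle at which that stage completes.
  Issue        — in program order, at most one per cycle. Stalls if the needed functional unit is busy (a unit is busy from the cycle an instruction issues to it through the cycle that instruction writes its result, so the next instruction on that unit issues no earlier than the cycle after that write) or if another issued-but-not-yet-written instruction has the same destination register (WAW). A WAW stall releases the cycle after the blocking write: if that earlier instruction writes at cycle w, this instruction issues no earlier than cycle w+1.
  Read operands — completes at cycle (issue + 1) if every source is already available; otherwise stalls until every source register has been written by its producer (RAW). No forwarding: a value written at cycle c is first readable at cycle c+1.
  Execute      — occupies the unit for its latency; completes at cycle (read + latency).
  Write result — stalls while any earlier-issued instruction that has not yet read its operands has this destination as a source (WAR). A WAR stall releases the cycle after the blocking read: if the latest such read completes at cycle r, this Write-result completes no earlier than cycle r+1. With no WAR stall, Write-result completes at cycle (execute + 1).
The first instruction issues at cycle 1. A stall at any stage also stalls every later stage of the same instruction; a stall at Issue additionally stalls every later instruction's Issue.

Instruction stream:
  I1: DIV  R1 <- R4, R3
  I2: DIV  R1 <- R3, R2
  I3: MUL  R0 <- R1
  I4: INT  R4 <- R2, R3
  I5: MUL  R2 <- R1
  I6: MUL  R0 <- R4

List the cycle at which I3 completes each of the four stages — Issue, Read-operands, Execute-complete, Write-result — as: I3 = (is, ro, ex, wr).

I3 = (13, 23, 27, 28)

I1  is:1  ro:2  ex:10  wr:11
I2  is:12  ro:13  ex:21  wr:22  — struct: DIV busy until I1 writes@11
I3  is:13  ro:23  ex:27  wr:28  — RAW R1: wait I2 write@22
I4  is:14  ro:15  ex:16  wr:17
I5  is:29  ro:30  ex:34  wr:35  — struct: MUL busy until I3 writes@28
I6  is:36  ro:37  ex:41  wr:42  — struct: MUL busy until I5 writes@35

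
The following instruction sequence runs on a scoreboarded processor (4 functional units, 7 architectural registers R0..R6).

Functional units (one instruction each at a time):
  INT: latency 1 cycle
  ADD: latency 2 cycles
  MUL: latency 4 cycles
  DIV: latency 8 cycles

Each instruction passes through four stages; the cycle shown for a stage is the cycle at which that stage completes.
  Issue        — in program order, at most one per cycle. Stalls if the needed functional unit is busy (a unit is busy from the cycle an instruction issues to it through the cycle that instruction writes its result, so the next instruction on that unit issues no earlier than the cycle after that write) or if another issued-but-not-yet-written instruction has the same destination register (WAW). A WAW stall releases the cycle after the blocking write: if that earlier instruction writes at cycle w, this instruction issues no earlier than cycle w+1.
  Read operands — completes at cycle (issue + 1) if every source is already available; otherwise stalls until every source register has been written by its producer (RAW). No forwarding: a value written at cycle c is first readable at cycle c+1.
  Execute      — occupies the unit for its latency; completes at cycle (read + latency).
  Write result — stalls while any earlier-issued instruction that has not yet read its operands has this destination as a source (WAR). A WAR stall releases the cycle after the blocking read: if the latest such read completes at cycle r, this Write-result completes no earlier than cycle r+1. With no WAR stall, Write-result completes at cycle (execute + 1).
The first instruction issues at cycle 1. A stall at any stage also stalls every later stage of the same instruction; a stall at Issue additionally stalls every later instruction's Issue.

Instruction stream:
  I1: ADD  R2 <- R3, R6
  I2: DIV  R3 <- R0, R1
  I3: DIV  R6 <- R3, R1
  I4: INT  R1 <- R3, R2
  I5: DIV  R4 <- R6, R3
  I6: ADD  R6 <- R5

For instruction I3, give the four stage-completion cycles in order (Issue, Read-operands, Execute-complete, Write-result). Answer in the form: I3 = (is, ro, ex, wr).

I3 = (13, 14, 22, 23)

I1 -> (1, 2, 4, 5)
I2 -> (2, 3, 11, 12)
I3 -> (13, 14, 22, 23)  // struct: DIV busy until I2 writes@12
I4 -> (14, 15, 16, 17)
I5 -> (24, 25, 33, 34)  // struct: DIV busy until I3 writes@23
I6 -> (25, 26, 28, 29)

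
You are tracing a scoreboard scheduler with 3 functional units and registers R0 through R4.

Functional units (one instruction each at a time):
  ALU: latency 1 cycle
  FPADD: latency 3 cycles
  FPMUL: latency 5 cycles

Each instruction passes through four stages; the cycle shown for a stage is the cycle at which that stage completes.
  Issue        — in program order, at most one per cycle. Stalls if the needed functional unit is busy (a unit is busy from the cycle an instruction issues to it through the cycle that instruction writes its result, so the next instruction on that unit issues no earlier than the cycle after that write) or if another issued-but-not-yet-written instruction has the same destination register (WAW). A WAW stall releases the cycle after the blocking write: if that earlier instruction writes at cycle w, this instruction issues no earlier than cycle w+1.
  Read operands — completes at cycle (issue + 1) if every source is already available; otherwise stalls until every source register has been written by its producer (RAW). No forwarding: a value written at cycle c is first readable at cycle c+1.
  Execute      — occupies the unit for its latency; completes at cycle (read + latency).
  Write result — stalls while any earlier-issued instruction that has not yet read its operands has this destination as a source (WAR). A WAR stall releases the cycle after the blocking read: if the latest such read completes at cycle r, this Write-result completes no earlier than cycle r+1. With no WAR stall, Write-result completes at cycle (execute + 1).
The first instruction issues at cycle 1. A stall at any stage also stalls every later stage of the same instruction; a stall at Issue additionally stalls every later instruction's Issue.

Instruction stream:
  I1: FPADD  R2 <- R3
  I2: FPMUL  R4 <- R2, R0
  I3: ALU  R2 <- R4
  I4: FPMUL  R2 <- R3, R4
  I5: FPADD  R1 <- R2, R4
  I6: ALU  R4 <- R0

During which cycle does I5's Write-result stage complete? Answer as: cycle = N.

cycle = 29

  I1 | 1 | 2 | 5 | 6
  I2 | 2 | 7 | 12 | 13   RAW R2: wait I1 write@6
  I3 | 7 | 14 | 15 | 16   WAW R2: wait I1 write@6 · RAW R4: wait I2 write@13
  I4 | 17 | 18 | 23 | 24   WAW R2: wait I3 write@16
  I5 | 18 | 25 | 28 | 29   RAW R2: wait I4 write@24
  I6 | 19 | 20 | 21 | 26   WAR R4: wait I5 read@25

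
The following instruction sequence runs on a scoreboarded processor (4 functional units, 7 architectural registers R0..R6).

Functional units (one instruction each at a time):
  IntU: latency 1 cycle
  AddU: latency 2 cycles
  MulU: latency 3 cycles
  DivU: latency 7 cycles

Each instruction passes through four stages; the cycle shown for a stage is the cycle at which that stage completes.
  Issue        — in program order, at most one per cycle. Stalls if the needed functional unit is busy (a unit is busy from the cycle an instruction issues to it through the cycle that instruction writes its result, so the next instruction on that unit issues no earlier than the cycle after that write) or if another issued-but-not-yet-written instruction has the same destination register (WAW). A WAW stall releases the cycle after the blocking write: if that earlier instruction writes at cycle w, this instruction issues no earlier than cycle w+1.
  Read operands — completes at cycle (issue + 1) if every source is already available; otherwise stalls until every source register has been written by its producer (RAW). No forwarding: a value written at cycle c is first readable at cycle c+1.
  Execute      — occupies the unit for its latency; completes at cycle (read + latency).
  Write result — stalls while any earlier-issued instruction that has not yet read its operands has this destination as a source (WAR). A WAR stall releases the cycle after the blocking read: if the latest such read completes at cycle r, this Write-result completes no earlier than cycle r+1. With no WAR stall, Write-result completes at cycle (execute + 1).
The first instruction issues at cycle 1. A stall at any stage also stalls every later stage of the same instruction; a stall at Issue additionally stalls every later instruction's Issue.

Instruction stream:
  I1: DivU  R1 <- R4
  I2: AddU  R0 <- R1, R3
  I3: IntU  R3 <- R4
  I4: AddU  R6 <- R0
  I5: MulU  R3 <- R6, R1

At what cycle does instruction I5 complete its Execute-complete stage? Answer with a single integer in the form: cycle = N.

I1 -> (1, 2, 9, 10)
I2 -> (2, 11, 13, 14)  // RAW R1: wait I1 write@10
I3 -> (3, 4, 5, 12)  // WAR R3: wait I2 read@11
I4 -> (15, 16, 18, 19)  // struct: AddU busy until I2 writes@14
I5 -> (16, 20, 23, 24)  // RAW R6: wait I4 write@19

cycle = 23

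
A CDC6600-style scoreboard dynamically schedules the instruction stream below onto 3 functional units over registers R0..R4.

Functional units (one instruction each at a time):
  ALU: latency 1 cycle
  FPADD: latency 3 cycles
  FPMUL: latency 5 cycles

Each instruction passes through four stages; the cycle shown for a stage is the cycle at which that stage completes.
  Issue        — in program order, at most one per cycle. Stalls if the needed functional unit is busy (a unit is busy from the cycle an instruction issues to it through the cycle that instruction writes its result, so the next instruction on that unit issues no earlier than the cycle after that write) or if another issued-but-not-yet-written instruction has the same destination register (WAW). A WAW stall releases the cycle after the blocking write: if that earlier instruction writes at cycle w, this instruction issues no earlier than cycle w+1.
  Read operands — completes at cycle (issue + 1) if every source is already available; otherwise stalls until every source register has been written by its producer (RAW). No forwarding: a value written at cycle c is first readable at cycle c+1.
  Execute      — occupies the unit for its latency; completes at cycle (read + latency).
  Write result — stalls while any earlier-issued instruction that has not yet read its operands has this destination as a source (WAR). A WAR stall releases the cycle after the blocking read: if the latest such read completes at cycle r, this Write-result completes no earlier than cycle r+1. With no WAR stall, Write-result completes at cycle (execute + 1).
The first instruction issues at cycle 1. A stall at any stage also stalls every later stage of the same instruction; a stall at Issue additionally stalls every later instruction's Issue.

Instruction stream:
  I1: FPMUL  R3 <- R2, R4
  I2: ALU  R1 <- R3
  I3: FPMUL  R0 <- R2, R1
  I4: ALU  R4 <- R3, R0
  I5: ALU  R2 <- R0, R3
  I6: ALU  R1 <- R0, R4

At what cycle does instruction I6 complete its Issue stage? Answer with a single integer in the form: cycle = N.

[1] I1→FPMUL
[2] I1 RO; I2→ALU
[7] I1 EX
[8] I1 WR R3
[9] I2 RO; I3→FPMUL
[10] I2 EX
[11] I2 WR R1
[12] I3 RO; I4→ALU
[17] I3 EX
[18] I3 WR R0
[19] I4 RO
[20] I4 EX
[21] I4 WR R4
[22] I5→ALU
[23] I5 RO
[24] I5 EX
[25] I5 WR R2
[26] I6→ALU
[27] I6 RO
[28] I6 EX
[29] I6 WR R1

cycle = 26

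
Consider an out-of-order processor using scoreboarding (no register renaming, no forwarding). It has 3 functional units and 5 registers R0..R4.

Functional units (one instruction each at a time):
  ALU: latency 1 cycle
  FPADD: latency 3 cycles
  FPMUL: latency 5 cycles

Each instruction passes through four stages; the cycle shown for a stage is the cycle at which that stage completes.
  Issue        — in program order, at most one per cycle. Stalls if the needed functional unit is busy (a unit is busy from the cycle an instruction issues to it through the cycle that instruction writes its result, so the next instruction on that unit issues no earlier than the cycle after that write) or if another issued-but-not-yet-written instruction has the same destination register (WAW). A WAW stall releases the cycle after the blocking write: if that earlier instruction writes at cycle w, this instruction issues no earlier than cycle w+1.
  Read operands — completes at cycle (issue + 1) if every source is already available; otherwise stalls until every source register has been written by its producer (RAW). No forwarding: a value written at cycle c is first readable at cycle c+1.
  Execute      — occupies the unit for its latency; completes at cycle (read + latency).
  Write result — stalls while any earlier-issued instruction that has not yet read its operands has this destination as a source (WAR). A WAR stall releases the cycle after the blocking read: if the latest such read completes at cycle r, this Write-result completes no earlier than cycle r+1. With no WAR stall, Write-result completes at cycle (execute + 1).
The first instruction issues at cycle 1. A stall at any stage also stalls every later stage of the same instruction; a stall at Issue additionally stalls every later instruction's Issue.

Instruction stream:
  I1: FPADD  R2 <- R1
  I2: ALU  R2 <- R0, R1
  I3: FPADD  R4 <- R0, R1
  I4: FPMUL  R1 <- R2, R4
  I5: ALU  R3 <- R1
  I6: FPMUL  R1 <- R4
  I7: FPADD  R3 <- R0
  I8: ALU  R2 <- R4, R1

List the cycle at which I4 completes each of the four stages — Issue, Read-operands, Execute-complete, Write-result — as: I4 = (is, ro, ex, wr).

cycle 1: I1→FPADD
cycle 2: I1 RO
cycle 5: I1 EX
cycle 6: I1 WR R2
cycle 7: I2→ALU
cycle 8: I2 RO · I3→FPADD
cycle 9: I2 EX · I3 RO · I4→FPMUL
cycle 10: I2 WR R2
cycle 11: I5→ALU
cycle 12: I3 EX
cycle 13: I3 WR R4
cycle 14: I4 RO
cycle 19: I4 EX
cycle 20: I4 WR R1
cycle 21: I5 RO · I6→FPMUL
cycle 22: I5 EX · I6 RO
cycle 23: I5 WR R3
cycle 24: I7→FPADD
cycle 25: I7 RO · I8→ALU
cycle 27: I6 EX
cycle 28: I6 WR R1 · I7 EX
cycle 29: I7 WR R3 · I8 RO
cycle 30: I8 EX
cycle 31: I8 WR R2

I4 = (9, 14, 19, 20)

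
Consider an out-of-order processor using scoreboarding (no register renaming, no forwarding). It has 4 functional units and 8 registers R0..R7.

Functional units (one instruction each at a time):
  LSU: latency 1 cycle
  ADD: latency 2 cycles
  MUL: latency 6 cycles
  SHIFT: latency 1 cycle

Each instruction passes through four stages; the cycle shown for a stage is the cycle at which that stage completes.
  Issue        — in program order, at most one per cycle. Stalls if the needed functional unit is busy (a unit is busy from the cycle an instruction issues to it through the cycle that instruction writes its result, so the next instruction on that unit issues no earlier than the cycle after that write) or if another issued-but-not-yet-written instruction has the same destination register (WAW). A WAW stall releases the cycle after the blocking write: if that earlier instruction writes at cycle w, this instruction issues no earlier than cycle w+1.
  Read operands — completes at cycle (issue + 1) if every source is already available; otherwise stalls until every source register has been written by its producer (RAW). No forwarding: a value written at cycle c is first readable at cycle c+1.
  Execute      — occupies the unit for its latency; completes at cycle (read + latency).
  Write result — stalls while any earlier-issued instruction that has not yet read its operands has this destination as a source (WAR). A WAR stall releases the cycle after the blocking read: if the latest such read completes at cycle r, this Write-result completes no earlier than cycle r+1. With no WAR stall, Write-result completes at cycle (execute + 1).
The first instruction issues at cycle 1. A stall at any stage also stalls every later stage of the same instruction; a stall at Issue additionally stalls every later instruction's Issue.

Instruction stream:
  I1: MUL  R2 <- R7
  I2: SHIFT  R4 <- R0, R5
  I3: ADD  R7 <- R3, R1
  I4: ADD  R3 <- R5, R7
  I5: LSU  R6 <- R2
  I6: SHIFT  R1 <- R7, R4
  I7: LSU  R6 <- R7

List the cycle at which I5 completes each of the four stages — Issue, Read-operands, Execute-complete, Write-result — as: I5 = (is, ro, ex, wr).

t=1  I1→MUL
t=2  I1 RO; I2→SHIFT
t=3  I2 RO; I3→ADD
t=4  I2 EX; I3 RO
t=5  I2 WR R4
t=6  I3 EX
t=7  I3 WR R7
t=8  I1 EX; I4→ADD
t=9  I1 WR R2; I4 RO; I5→LSU
t=10  I5 RO; I6→SHIFT
t=11  I4 EX; I5 EX; I6 RO
t=12  I4 WR R3; I5 WR R6; I6 EX
t=13  I6 WR R1; I7→LSU
t=14  I7 RO
t=15  I7 EX
t=16  I7 WR R6

I5 = (9, 10, 11, 12)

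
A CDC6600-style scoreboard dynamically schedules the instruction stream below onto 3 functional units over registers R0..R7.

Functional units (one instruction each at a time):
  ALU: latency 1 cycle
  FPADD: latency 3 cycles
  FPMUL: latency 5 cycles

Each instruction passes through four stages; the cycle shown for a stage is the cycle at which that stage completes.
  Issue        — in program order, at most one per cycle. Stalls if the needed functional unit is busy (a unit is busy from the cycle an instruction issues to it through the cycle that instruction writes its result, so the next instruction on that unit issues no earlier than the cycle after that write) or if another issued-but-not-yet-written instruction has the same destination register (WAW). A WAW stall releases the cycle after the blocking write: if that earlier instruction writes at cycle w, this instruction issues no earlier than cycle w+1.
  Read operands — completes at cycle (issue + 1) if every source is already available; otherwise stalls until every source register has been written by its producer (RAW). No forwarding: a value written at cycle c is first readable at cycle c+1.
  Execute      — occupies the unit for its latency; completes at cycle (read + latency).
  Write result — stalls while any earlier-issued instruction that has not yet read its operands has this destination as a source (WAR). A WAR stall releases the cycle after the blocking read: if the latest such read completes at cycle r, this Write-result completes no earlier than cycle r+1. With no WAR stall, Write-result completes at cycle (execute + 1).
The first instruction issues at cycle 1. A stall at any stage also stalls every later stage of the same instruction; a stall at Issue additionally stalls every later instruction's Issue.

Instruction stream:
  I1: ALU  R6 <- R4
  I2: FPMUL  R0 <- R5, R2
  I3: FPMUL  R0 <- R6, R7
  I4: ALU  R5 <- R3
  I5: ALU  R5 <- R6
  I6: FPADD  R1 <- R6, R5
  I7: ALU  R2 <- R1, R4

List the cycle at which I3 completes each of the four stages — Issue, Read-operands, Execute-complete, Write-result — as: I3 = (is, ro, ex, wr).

t=1  issue I1 (ALU)
t=2  I1 read-ops · issue I2 (FPMUL)
t=3  I1 finished on ALU · I2 read-ops
t=4  I1→R6
t=8  I2 finished on FPMUL
t=9  I2→R0
t=10  issue I3 (FPMUL)
t=11  I3 read-ops · issue I4 (ALU)
t=12  I4 read-ops
t=13  I4 finished on ALU
t=14  I4→R5
t=15  issue I5 (ALU)
t=16  I3 finished on FPMUL · I5 read-ops · issue I6 (FPADD)
t=17  I3→R0 · I5 finished on ALU
t=18  I5→R5
t=19  I6 read-ops · issue I7 (ALU)
t=22  I6 finished on FPADD
t=23  I6→R1
t=24  I7 read-ops
t=25  I7 finished on ALU
t=26  I7→R2

I3 = (10, 11, 16, 17)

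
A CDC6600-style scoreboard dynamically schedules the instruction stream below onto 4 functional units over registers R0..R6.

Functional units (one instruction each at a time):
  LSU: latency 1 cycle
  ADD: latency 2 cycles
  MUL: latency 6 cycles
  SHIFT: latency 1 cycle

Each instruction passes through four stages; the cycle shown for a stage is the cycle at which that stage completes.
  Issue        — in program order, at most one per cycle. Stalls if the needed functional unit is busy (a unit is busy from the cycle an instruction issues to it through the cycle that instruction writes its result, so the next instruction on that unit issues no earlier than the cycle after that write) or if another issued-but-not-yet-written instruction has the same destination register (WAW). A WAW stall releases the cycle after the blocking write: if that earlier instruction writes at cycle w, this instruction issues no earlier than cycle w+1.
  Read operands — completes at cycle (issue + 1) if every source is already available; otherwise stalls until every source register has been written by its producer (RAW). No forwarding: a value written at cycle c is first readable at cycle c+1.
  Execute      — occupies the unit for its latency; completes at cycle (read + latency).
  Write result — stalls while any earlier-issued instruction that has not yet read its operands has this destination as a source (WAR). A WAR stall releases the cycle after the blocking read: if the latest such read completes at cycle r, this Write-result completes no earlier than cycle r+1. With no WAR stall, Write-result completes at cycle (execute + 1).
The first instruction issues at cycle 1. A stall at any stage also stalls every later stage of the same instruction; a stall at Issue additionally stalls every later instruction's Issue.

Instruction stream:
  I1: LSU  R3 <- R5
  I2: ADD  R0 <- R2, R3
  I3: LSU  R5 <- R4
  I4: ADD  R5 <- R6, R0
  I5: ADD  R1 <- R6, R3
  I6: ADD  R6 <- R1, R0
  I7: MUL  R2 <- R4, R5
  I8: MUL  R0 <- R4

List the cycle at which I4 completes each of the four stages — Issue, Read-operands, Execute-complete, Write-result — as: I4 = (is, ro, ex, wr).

I1: IS=1 RO=2 EX=3 WR=4
I2: IS=2 RO=5 EX=7 WR=8  [RAW R3: wait I1 write@4]
I3: IS=5 RO=6 EX=7 WR=8  [struct: LSU busy until I1 writes@4]
I4: IS=9 RO=10 EX=12 WR=13  [WAW R5: wait I3 write@8]
I5: IS=14 RO=15 EX=17 WR=18  [struct: ADD busy until I4 writes@13]
I6: IS=19 RO=20 EX=22 WR=23  [struct: ADD busy until I5 writes@18]
I7: IS=20 RO=21 EX=27 WR=28
I8: IS=29 RO=30 EX=36 WR=37  [struct: MUL busy until I7 writes@28]

I4 = (9, 10, 12, 13)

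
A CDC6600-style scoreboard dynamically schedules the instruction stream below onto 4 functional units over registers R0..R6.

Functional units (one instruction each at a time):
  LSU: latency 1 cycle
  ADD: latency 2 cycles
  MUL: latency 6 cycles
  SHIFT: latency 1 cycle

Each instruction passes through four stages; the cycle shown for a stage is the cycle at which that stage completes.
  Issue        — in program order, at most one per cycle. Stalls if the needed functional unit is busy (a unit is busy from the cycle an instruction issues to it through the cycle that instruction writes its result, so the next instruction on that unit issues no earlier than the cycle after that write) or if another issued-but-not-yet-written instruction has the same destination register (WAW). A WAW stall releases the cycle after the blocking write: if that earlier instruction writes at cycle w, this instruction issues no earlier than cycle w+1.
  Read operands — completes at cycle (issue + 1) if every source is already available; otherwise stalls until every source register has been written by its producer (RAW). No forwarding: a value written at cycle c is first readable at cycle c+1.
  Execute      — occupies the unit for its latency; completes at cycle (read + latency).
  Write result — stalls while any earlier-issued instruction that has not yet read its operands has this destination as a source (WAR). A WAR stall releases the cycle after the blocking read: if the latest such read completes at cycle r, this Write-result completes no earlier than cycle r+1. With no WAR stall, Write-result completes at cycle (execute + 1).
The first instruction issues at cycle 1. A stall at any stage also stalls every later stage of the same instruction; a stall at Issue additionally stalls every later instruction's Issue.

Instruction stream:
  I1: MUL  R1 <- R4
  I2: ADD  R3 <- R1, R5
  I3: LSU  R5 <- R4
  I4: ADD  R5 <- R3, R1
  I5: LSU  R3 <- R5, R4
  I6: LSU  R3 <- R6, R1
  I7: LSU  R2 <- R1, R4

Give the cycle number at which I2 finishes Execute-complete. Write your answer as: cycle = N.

cycle = 12

t=1  I1 issues→MUL
t=2  I1 reads | I2 issues→ADD
t=3  I3 issues→LSU
t=4  I3 reads
t=5  I3 exec-done
t=8  I1 exec-done
t=9  I1 writes R1
t=10  I2 reads
t=11  I3 writes R5
t=12  I2 exec-done
t=13  I2 writes R3
t=14  I4 issues→ADD
t=15  I4 reads | I5 issues→LSU
t=17  I4 exec-done
t=18  I4 writes R5
t=19  I5 reads
t=20  I5 exec-done
t=21  I5 writes R3
t=22  I6 issues→LSU
t=23  I6 reads
t=24  I6 exec-done
t=25  I6 writes R3
t=26  I7 issues→LSU
t=27  I7 reads
t=28  I7 exec-done
t=29  I7 writes R2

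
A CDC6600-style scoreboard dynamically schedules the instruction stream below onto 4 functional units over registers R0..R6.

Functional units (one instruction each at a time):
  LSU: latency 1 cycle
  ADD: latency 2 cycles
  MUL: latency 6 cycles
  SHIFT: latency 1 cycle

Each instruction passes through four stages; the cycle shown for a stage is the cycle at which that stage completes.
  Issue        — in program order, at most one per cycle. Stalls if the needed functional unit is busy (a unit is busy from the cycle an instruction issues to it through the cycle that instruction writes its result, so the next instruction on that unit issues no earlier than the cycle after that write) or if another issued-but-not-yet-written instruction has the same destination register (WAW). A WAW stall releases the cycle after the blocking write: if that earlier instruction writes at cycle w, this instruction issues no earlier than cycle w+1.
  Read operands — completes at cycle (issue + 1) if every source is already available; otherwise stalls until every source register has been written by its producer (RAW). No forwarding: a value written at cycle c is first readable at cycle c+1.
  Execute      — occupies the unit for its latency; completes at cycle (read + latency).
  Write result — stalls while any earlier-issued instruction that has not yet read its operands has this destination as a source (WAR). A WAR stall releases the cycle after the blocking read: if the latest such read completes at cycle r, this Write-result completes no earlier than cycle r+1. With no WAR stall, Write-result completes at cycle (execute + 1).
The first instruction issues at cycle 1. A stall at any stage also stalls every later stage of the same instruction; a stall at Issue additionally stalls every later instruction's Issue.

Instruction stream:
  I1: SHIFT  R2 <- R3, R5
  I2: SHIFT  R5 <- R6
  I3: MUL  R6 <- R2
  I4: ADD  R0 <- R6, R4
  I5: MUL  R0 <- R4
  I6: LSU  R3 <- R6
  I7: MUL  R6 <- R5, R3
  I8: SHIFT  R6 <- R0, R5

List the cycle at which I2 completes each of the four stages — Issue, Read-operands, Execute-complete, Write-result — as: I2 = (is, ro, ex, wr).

c1: issue I1 (SHIFT)
c2: I1 read-ops
c3: I1 finished on SHIFT
c4: I1→R2
c5: issue I2 (SHIFT)
c6: I2 read-ops | issue I3 (MUL)
c7: I2 finished on SHIFT | I3 read-ops | issue I4 (ADD)
c8: I2→R5
c13: I3 finished on MUL
c14: I3→R6
c15: I4 read-ops
c17: I4 finished on ADD
c18: I4→R0
c19: issue I5 (MUL)
c20: I5 read-ops | issue I6 (LSU)
c21: I6 read-ops
c22: I6 finished on LSU
c23: I6→R3
c26: I5 finished on MUL
c27: I5→R0
c28: issue I7 (MUL)
c29: I7 read-ops
c35: I7 finished on MUL
c36: I7→R6
c37: issue I8 (SHIFT)
c38: I8 read-ops
c39: I8 finished on SHIFT
c40: I8→R6

I2 = (5, 6, 7, 8)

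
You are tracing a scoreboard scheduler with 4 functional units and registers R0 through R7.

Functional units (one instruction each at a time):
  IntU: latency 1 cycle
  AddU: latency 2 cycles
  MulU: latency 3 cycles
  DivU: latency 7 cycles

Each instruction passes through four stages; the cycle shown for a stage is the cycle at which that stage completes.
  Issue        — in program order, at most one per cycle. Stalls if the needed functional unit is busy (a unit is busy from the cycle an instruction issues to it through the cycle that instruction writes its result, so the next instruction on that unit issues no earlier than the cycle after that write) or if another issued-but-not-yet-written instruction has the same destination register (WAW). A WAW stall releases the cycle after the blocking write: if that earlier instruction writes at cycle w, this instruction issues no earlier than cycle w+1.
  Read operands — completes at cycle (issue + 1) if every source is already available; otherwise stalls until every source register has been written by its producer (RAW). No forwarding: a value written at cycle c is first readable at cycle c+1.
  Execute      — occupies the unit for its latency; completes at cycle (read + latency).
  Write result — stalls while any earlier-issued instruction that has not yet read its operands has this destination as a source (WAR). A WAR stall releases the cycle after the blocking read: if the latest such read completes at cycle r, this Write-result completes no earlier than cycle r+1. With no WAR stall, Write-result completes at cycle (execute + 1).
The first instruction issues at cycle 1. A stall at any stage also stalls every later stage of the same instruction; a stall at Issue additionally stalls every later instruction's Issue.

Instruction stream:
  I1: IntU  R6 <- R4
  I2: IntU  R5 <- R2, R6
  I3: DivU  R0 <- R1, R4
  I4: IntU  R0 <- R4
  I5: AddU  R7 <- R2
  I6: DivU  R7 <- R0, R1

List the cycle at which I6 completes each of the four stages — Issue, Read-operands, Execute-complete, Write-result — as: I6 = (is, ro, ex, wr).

I1  is:1  ro:2  ex:3  wr:4
I2  is:5  ro:6  ex:7  wr:8  — struct: IntU busy until I1 writes@4
I3  is:6  ro:7  ex:14  wr:15
I4  is:16  ro:17  ex:18  wr:19  — WAW R0: wait I3 write@15
I5  is:17  ro:18  ex:20  wr:21
I6  is:22  ro:23  ex:30  wr:31  — WAW R7: wait I5 write@21

I6 = (22, 23, 30, 31)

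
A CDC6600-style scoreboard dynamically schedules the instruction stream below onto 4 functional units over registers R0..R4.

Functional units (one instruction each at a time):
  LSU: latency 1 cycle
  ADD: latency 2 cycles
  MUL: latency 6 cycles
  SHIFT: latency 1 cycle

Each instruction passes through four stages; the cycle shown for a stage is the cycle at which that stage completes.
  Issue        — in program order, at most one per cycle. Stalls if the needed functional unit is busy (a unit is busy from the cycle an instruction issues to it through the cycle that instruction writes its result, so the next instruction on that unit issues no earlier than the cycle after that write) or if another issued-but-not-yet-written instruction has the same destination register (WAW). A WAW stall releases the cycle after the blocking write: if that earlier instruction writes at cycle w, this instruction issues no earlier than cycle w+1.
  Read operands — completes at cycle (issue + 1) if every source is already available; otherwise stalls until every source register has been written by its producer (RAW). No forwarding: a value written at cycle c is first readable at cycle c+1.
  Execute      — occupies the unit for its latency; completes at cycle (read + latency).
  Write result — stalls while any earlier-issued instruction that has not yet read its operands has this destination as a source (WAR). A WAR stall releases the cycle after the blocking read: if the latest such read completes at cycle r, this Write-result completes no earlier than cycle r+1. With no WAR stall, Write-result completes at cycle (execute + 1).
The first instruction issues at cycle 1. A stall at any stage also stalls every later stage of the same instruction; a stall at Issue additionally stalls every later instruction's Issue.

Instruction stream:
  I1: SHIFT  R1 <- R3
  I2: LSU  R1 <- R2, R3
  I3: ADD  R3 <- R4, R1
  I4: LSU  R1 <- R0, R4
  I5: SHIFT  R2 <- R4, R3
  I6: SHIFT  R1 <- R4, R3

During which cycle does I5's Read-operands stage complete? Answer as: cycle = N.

cycle 1: I1 dispatched to SHIFT
cycle 2: I1 operands ready
cycle 3: I1 complete
cycle 4: R1←I1
cycle 5: I2 dispatched to LSU
cycle 6: I2 operands ready | I3 dispatched to ADD
cycle 7: I2 complete
cycle 8: R1←I2
cycle 9: I3 operands ready | I4 dispatched to LSU
cycle 10: I4 operands ready | I5 dispatched to SHIFT
cycle 11: I3 complete | I4 complete
cycle 12: R3←I3 | R1←I4
cycle 13: I5 operands ready
cycle 14: I5 complete
cycle 15: R2←I5
cycle 16: I6 dispatched to SHIFT
cycle 17: I6 operands ready
cycle 18: I6 complete
cycle 19: R1←I6

cycle = 13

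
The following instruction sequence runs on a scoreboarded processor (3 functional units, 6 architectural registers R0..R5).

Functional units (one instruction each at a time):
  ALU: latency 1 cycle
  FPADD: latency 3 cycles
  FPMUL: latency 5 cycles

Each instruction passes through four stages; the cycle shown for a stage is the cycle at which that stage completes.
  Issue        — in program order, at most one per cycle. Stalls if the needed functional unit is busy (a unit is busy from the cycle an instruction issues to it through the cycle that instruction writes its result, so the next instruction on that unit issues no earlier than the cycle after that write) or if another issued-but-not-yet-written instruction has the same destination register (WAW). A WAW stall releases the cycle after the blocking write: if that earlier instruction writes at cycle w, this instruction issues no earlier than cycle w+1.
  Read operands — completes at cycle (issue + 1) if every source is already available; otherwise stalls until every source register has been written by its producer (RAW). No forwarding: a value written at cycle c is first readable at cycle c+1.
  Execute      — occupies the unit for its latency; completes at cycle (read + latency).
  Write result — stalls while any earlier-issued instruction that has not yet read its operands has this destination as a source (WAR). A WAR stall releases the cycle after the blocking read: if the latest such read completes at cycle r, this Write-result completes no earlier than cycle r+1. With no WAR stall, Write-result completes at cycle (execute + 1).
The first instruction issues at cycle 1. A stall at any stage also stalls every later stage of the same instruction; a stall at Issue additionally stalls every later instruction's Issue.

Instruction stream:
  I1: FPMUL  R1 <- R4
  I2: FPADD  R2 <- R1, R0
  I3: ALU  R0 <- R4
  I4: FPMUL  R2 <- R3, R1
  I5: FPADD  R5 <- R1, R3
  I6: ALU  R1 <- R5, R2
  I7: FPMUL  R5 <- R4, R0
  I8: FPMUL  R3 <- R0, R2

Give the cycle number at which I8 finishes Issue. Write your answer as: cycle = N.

t=1  I1 issues→FPMUL
t=2  I1 reads; I2 issues→FPADD
t=3  I3 issues→ALU
t=4  I3 reads
t=5  I3 exec-done
t=7  I1 exec-done
t=8  I1 writes R1
t=9  I2 reads
t=10  I3 writes R0
t=12  I2 exec-done
t=13  I2 writes R2
t=14  I4 issues→FPMUL
t=15  I4 reads; I5 issues→FPADD
t=16  I5 reads; I6 issues→ALU
t=19  I5 exec-done
t=20  I4 exec-done; I5 writes R5
t=21  I4 writes R2
t=22  I6 reads; I7 issues→FPMUL
t=23  I6 exec-done; I7 reads
t=24  I6 writes R1
t=28  I7 exec-done
t=29  I7 writes R5
t=30  I8 issues→FPMUL
t=31  I8 reads
t=36  I8 exec-done
t=37  I8 writes R3

cycle = 30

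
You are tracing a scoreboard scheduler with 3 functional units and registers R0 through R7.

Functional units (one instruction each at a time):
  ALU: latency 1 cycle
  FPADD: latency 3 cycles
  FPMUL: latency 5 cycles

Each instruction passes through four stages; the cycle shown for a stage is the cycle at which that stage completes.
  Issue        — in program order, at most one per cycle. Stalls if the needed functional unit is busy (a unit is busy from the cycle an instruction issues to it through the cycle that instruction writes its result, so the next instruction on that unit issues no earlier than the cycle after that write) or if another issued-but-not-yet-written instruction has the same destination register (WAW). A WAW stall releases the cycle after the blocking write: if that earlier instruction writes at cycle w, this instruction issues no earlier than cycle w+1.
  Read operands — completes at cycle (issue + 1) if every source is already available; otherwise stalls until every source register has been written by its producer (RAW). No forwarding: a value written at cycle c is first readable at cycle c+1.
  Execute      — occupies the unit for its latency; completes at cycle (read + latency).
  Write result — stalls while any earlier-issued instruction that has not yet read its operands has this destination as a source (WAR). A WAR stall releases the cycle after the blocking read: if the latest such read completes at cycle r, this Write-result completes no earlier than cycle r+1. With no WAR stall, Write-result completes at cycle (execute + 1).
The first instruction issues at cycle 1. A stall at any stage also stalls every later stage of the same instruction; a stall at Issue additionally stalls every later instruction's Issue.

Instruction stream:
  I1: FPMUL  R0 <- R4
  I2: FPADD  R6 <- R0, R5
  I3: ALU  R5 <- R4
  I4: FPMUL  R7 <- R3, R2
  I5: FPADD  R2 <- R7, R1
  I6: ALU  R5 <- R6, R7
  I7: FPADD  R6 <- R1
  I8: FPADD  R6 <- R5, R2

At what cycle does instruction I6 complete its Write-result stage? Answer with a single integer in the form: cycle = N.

cycle = 19

I1: IS=1 RO=2 EX=7 WR=8
I2: IS=2 RO=9 EX=12 WR=13  [RAW R0: wait I1 write@8]
I3: IS=3 RO=4 EX=5 WR=10  [WAR R5: wait I2 read@9]
I4: IS=9 RO=10 EX=15 WR=16  [struct: FPMUL busy until I1 writes@8]
I5: IS=14 RO=17 EX=20 WR=21  [struct: FPADD busy until I2 writes@13; RAW R7: wait I4 write@16]
I6: IS=15 RO=17 EX=18 WR=19  [RAW R7: wait I4 write@16]
I7: IS=22 RO=23 EX=26 WR=27  [struct: FPADD busy until I5 writes@21]
I8: IS=28 RO=29 EX=32 WR=33  [struct: FPADD busy until I7 writes@27]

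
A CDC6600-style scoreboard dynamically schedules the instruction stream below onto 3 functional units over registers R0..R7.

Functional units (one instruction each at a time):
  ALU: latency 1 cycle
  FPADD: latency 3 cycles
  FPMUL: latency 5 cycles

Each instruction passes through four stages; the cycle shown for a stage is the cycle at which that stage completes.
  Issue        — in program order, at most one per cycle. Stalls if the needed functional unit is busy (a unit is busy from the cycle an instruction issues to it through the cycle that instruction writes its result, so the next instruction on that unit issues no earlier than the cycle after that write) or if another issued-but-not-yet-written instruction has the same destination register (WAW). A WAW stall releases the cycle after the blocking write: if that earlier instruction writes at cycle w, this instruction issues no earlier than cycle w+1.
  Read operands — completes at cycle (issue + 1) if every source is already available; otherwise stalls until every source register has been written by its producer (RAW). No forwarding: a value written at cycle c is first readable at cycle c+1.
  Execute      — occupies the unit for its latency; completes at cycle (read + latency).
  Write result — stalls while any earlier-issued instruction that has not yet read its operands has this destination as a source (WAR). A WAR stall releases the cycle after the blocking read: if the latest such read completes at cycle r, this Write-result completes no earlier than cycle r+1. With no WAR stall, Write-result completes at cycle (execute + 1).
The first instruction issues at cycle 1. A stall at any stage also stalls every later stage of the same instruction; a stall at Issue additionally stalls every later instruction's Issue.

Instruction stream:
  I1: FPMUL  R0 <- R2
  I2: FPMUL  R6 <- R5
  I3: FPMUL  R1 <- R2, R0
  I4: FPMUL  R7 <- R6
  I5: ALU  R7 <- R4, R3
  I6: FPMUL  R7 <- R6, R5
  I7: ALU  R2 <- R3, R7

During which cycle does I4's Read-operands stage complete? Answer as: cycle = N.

cycle = 26

t=1  I1 issues→FPMUL
t=2  I1 reads
t=7  I1 exec-done
t=8  I1 writes R0
t=9  I2 issues→FPMUL
t=10  I2 reads
t=15  I2 exec-done
t=16  I2 writes R6
t=17  I3 issues→FPMUL
t=18  I3 reads
t=23  I3 exec-done
t=24  I3 writes R1
t=25  I4 issues→FPMUL
t=26  I4 reads
t=31  I4 exec-done
t=32  I4 writes R7
t=33  I5 issues→ALU
t=34  I5 reads
t=35  I5 exec-done
t=36  I5 writes R7
t=37  I6 issues→FPMUL
t=38  I6 reads · I7 issues→ALU
t=43  I6 exec-done
t=44  I6 writes R7
t=45  I7 reads
t=46  I7 exec-done
t=47  I7 writes R2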